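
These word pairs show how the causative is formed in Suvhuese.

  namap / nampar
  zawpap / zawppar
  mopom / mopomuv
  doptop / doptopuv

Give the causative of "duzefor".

"duzefor" has last vowel 'o'. The stems whose last vowel is 'o' (mopom → mopomuv, doptop → doptopuv) add -uv.
So duzefor → duzeforuv.

duzeforuv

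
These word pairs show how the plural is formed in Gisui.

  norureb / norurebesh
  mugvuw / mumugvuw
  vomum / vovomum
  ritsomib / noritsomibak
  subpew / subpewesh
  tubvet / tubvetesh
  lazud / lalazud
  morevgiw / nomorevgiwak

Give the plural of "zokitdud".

mugvuw and subpew both end in -w yet inflect differently (mumugvuw, subpewesh), so the final letter is not what conditions the rule; the last vowel is.
"zokitdud" has last vowel 'u'. The stems whose last vowel is 'u' (mugvuw → mumugvuw, lazud → lalazud, vomum → vovomum) repeat the first consonant+vowel as a prefix.
The other patterns: stems whose last vowel is 'e' add -esh; stems whose last vowel is 'i' add no- … -ak around the stem.
So zokitdud → zozokitdud.

zozokitdud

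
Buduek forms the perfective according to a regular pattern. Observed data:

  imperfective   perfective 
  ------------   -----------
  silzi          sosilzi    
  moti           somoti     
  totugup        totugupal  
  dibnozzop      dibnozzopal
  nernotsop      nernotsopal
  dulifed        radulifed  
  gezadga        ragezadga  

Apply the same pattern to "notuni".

sonotuni

"notuni" ends in -i. The stems ending in -i (silzi → sosilzi, moti → somoti) add the prefix so-.
The other patterns: stems ending in -p add -al; stems ending in -a or -d add the prefix ra-.
So notuni → sonotuni.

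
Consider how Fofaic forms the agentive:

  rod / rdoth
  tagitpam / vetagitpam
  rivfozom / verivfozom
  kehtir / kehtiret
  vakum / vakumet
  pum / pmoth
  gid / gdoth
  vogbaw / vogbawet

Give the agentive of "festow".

pum and vakum both end in -m yet inflect differently (pmoth, vakumet), so the final letter is not what conditions the rule; the number of vowels is.
"festow" has 2 vowels. The stems with 2 vowels (vakum → vakumet, vogbaw → vogbawet, kehtir → kehtiret) add -et.
The other patterns: stems with 1 vowel delete the last vowel and add -oth; stems with 3 vowels add the prefix ve-.
So festow → festowet.

festowet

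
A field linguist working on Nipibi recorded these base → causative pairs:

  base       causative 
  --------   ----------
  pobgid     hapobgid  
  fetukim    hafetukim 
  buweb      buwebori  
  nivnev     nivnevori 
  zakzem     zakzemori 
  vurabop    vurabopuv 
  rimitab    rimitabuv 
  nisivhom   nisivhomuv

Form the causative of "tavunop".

fetukim and zakzem both end in -m yet inflect differently (hafetukim, zakzemori), so the final letter is not what conditions the rule; the last vowel is.
"tavunop" has last vowel 'o'. The stems whose last vowel is 'o' (vurabop → vurabopuv, nisivhom → nisivhomuv) add -uv.
The other patterns: stems whose last vowel is 'i' add the prefix ha-; stems whose last vowel is 'e' add -ori.
So tavunop → tavunopuv.

tavunopuv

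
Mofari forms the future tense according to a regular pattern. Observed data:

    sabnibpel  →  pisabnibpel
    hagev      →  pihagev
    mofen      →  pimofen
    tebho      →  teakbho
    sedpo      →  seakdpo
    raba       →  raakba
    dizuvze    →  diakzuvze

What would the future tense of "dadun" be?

"dadun" ends in a consonant. The stems ending in a consonant (sabnibpel → pisabnibpel, hagev → pihagev, mofen → pimofen) add the prefix pi-.
So dadun → pidadun.

pidadun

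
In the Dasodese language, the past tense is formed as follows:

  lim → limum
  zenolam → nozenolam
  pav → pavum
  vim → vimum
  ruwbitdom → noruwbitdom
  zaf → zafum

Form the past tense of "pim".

vim and zenolam both end in -m yet inflect differently (vimum, nozenolam), so the final letter is not what conditions the rule; the number of vowels is.
"pim" has 1 vowel. The stems with 1 vowel (pav → pavum, zaf → zafum, vim → vimum) add -um.
So pim → pimum.

pimum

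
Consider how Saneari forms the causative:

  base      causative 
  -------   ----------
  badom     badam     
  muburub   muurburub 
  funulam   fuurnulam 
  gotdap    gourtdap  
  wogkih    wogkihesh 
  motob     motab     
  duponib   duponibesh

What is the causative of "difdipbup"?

diurfdipbup

"difdipbup" has last vowel 'u'. The one such stem in the data (muburub → muurburub) inserts -ur- after the first vowel (as do funulam, gotdap), so the same rule applies.
So difdipbup → diurfdipbup.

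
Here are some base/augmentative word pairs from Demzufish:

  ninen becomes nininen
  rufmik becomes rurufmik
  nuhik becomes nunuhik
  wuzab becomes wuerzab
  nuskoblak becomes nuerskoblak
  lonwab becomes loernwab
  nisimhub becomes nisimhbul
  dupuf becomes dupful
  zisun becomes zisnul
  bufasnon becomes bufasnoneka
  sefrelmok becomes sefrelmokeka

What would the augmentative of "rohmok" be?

rufmik and nuskoblak both end in -k yet inflect differently (rurufmik, nuerskoblak), so the final letter is not what conditions the rule; the last vowel is.
"rohmok" has last vowel 'o'. The stems whose last vowel is 'o' (bufasnon → bufasnoneka, sefrelmok → sefrelmokeka) add -eka.
So rohmok → rohmokeka.

rohmokeka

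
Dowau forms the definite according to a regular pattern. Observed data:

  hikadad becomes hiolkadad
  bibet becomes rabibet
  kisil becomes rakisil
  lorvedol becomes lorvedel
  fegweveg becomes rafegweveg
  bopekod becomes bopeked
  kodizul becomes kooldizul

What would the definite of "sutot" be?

lorvedol and kodizul both end in -l yet inflect differently (lorvedel, kooldizul), so the final letter is not what conditions the rule; the last vowel is.
"sutot" has last vowel 'o'. The stems whose last vowel is 'o' (lorvedol → lorvedel, bopekod → bopeked) change the last vowel to 'e'.
So sutot → sutet.

sutet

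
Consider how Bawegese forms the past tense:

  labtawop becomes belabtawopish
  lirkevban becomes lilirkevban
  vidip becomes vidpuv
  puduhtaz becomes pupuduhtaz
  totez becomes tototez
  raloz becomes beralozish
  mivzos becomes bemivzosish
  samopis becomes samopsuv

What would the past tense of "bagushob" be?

bebagushobish

samopis and mivzos both end in -s yet inflect differently (samopsuv, bemivzosish), so the final letter is not what conditions the rule; the last vowel is.
"bagushob" has last vowel 'o'. The stems whose last vowel is 'o' (mivzos → bemivzosish, raloz → beralozish, labtawop → belabtawopish) add be- … -ish around the stem.
So bagushob → bebagushobish.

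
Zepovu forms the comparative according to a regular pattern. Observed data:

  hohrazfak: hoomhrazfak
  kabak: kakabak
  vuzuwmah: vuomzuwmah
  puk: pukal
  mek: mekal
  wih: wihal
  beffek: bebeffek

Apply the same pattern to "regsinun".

reomgsinun

puk and beffek both end in -k yet inflect differently (pukal, bebeffek), so the final letter is not what conditions the rule; the number of vowels is.
"regsinun" has 3 vowels. The stems with 3 vowels (vuzuwmah → vuomzuwmah, hohrazfak → hoomhrazfak) insert -om- after the first vowel.
So regsinun → reomgsinun.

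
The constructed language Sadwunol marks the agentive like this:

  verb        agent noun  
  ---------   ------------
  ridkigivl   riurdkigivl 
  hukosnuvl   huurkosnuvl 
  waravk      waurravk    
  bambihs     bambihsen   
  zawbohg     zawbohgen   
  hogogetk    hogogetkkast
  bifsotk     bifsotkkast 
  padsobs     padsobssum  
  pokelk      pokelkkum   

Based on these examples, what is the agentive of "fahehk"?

fahehken

"fahehk" has second-to-last letter 'h'. The stems whose second-to-last letter is 'h' (bambihs → bambihsen, zawbohg → zawbohgen) add -en.
The other patterns: stems whose second-to-last letter is 'v' insert -ur- after the first vowel; stems whose second-to-last letter is 't' double the final consonant and add -ast; stems whose second-to-last letter is 'b' or 'l' double the final consonant and add -um.
So fahehk → fahehken.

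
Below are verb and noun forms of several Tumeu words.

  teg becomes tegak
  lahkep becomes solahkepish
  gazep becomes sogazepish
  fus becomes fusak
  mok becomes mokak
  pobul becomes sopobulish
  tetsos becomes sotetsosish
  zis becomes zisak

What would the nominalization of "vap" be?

vapak

fus and tetsos both end in -s yet inflect differently (fusak, sotetsosish), so the final letter is not what conditions the rule; the number of vowels is.
"vap" has 1 vowel. The stems with 1 vowel (mok → mokak, teg → tegak, fus → fusak) add -ak.
The other pattern: stems with 2 vowels add so- … -ish around the stem.
So vap → vapak.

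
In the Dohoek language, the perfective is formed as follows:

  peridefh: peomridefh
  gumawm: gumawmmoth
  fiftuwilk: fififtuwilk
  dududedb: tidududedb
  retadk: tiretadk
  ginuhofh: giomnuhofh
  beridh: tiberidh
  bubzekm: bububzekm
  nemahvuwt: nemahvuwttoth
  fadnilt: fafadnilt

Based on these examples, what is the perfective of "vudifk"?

beridh and peridefh both end in -h yet inflect differently (tiberidh, peomridefh), so the final letter is not what conditions the rule; the second-to-last letter is.
"vudifk" has second-to-last letter 'f'. The stems whose second-to-last letter is 'f' (peridefh → peomridefh, ginuhofh → giomnuhofh) insert -om- after the first vowel.
The other patterns: stems whose second-to-last letter is 'd' add the prefix ti-; stems whose second-to-last letter is 'w' double the final consonant and add -oth; stems whose second-to-last letter is 'k' or 'l' repeat the first consonant+vowel as a prefix.
So vudifk → vuomdifk.

vuomdifk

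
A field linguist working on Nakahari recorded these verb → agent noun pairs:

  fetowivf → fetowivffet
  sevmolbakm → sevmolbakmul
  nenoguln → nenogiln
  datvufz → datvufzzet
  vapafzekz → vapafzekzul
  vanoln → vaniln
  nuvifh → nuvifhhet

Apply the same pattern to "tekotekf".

datvufz and vapafzekz both end in -z yet inflect differently (datvufzzet, vapafzekzul), so the final letter is not what conditions the rule; the second-to-last letter is.
"tekotekf" has second-to-last letter 'k'. The stems whose second-to-last letter is 'k' (vapafzekz → vapafzekzul, sevmolbakm → sevmolbakmul) add -ul.
The other patterns: stems whose second-to-last letter is 'l' change the last vowel to 'i'; stems whose second-to-last letter is 'f' or 'v' double the final consonant and add -et.
So tekotekf → tekotekful.

tekotekful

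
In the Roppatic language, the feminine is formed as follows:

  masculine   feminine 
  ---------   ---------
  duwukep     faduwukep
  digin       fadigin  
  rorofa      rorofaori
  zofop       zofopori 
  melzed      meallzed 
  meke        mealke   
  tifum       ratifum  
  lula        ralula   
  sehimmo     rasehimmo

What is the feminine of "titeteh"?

"titeteh" begins with t-. The one such stem in the data (tifum → ratifum) adds the prefix ra-, so the same rule applies.
The other patterns: stems beginning with d- add the prefix fa-; stems beginning with r- or z- add -ori; stems beginning with m- insert -al- after the first vowel.
So titeteh → ratiteteh.

ratiteteh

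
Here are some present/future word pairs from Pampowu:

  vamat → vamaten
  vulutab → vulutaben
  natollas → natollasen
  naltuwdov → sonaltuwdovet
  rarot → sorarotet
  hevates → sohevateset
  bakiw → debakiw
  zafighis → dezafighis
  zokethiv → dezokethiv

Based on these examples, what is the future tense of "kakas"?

"kakas" has last vowel 'a'. The stems whose last vowel is 'a' (vamat → vamaten, vulutab → vulutaben, natollas → natollasen) add -en.
The other patterns: stems whose last vowel is 'e' or 'o' add so- … -et around the stem; stems whose last vowel is 'i' add the prefix de-.
So kakas → kakasen.

kakasen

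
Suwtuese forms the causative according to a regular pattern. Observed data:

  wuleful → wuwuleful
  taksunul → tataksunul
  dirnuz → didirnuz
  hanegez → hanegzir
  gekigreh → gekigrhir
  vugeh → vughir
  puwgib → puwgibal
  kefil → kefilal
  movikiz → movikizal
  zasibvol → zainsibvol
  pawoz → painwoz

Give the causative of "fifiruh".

fififiruh

dirnuz and hanegez both end in -z yet inflect differently (didirnuz, hanegzir), so the final letter is not what conditions the rule; the last vowel is.
"fifiruh" has last vowel 'u'. The stems whose last vowel is 'u' (wuleful → wuwuleful, taksunul → tataksunul, dirnuz → didirnuz) repeat the first consonant+vowel as a prefix.
The other patterns: stems whose last vowel is 'e' delete the last vowel and add -ir; stems whose last vowel is 'i' add -al; stems whose last vowel is 'o' insert -in- after the first vowel.
So fifiruh → fififiruh.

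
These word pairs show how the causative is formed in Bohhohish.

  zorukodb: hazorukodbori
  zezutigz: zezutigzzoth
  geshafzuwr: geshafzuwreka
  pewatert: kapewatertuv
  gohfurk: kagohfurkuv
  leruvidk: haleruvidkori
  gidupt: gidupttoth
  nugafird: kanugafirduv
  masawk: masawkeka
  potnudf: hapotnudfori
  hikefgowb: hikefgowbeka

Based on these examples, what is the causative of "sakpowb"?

sakpowbeka

leruvidk and gohfurk both end in -k yet inflect differently (haleruvidkori, kagohfurkuv), so the final letter is not what conditions the rule; the second-to-last letter is.
"sakpowb" has second-to-last letter 'w'. The stems whose second-to-last letter is 'w' (hikefgowb → hikefgowbeka, geshafzuwr → geshafzuwreka, masawk → masawkeka) add -eka.
So sakpowb → sakpowbeka.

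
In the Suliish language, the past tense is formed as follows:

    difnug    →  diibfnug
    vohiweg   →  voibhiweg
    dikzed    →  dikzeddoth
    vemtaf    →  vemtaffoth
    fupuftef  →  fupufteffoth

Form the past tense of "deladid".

"deladid" ends in -d. The one such stem in the data (dikzed → dikzeddoth) doubles the final consonant and adds -oth (as do vemtaf, fupuftef), so the same rule applies.
The other pattern: stems ending in -g insert -ib- after the first vowel.
So deladid → deladiddoth.

deladiddoth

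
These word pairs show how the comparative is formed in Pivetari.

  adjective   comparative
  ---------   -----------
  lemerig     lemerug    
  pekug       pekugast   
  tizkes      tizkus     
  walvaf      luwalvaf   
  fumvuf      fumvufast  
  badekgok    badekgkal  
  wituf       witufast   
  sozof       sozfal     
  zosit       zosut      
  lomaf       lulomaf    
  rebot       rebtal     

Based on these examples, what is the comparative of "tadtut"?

"tadtut" has last vowel 'u'. The stems whose last vowel is 'u' (wituf → witufast, pekug → pekugast, fumvuf → fumvufast) add -ast.
So tadtut → tadtutast.

tadtutast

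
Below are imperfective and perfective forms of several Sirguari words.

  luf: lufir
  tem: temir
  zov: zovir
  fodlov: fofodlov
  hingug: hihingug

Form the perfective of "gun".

gunir

zov and fodlov both end in -v yet inflect differently (zovir, fofodlov), so the final letter is not what conditions the rule; the number of vowels is.
"gun" has 1 vowel. The stems with 1 vowel (luf → lufir, tem → temir, zov → zovir) add -ir.
The other pattern: stems with 2 vowels repeat the first consonant+vowel as a prefix.
So gun → gunir.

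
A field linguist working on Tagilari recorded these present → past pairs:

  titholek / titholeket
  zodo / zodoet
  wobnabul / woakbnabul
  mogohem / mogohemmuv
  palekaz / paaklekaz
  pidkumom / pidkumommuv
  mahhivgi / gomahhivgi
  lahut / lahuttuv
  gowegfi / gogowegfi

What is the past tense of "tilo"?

"tilo" ends in -o. The one such stem in the data (zodo → zodoet) adds -et, so the same rule applies.
So tilo → tiloet.

tiloet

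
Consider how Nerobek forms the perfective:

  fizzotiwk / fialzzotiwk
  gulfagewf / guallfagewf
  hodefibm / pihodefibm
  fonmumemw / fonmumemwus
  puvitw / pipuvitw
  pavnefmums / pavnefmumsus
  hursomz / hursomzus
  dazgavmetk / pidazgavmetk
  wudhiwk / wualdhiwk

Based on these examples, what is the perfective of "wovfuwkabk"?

piwovfuwkabk

wudhiwk and dazgavmetk both end in -k yet inflect differently (wualdhiwk, pidazgavmetk), so the final letter is not what conditions the rule; the second-to-last letter is.
"wovfuwkabk" has second-to-last letter 'b'. The one such stem in the data (hodefibm → pihodefibm) adds the prefix pi-, so the same rule applies.
The other patterns: stems whose second-to-last letter is 'w' insert -al- after the first vowel; stems whose second-to-last letter is 'm' add -us.
So wovfuwkabk → piwovfuwkabk.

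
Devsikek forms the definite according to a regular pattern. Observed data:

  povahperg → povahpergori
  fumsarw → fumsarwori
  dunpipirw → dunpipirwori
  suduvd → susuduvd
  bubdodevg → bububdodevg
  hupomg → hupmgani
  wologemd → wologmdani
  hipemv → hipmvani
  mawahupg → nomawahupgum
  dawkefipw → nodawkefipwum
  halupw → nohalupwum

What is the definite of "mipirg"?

mipirgori

"mipirg" has second-to-last letter 'r'. The stems whose second-to-last letter is 'r' (povahperg → povahpergori, fumsarw → fumsarwori, dunpipirw → dunpipirwori) add -ori.
So mipirg → mipirgori.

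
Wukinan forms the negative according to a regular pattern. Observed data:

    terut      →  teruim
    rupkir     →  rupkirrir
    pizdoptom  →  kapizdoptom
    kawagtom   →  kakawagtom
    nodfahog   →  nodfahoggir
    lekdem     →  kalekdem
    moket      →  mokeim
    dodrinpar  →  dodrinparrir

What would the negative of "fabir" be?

"fabir" ends in -r. The stems ending in -r (rupkir → rupkirrir, dodrinpar → dodrinparrir) double the final consonant and add -ir.
So fabir → fabirrir.

fabirrir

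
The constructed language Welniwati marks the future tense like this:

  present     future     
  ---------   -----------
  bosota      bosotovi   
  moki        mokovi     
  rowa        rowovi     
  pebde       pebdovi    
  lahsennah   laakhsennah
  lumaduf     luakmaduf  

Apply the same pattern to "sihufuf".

bosota and lahsennah both have last vowel 'a' yet inflect differently (bosotovi, laakhsennah), so the last vowel is not what conditions the rule; whether the stem ends in a vowel or a consonant is.
"sihufuf" ends in a consonant. The stems ending in a consonant (lahsennah → laakhsennah, lumaduf → luakmaduf) insert -ak- after the first vowel.
So sihufuf → siakhufuf.

siakhufuf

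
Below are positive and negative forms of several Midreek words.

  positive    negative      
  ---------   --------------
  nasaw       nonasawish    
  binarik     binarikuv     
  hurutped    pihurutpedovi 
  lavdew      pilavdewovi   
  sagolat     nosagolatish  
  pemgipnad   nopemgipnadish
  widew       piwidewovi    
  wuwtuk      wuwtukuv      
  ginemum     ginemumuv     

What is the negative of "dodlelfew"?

pidodlelfewovi

nasaw and lavdew both end in -w yet inflect differently (nonasawish, pilavdewovi), so the final letter is not what conditions the rule; the last vowel is.
"dodlelfew" has last vowel 'e'. The stems whose last vowel is 'e' (lavdew → pilavdewovi, widew → piwidewovi, hurutped → pihurutpedovi) add pi- … -ovi around the stem.
The other patterns: stems whose last vowel is 'a' add no- … -ish around the stem; stems whose last vowel is 'i' or 'u' add -uv.
So dodlelfew → pidodlelfewovi.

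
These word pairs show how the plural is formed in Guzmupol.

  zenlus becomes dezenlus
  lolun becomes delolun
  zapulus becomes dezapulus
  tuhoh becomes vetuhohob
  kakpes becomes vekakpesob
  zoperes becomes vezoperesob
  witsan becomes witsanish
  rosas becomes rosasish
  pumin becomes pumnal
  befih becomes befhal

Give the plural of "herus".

zenlus and kakpes both end in -s yet inflect differently (dezenlus, vekakpesob), so the final letter is not what conditions the rule; the last vowel is.
"herus" has last vowel 'u'. The stems whose last vowel is 'u' (zenlus → dezenlus, lolun → delolun, zapulus → dezapulus) add the prefix de-.
So herus → deherus.

deherus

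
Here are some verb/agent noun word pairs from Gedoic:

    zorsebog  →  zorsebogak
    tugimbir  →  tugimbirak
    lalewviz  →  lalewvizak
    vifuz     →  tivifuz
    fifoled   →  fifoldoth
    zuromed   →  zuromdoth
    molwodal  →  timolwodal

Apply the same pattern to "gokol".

gokolak

lalewviz and vifuz both end in -z yet inflect differently (lalewvizak, tivifuz), so the final letter is not what conditions the rule; the last vowel is.
"gokol" has last vowel 'o'. The one such stem in the data (zorsebog → zorsebogak) adds -ak, so the same rule applies.
So gokol → gokolak.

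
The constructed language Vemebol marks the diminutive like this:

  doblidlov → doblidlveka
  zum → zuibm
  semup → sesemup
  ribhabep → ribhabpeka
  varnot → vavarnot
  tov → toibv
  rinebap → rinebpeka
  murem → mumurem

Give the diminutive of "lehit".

lelehit

zum and murem both end in -m yet inflect differently (zuibm, mumurem), so the final letter is not what conditions the rule; the number of vowels is.
"lehit" has 2 vowels. The stems with 2 vowels (semup → sesemup, murem → mumurem, varnot → vavarnot) repeat the first consonant+vowel as a prefix.
The other patterns: stems with 1 vowel insert -ib- after the first vowel; stems with 3 vowels delete the last vowel and add -eka.
So lehit → lelehit.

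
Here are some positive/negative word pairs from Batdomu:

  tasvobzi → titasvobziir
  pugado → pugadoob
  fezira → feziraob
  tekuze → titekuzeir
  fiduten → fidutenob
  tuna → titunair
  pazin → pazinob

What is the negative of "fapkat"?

fapkatob

tuna and fezira both end in -a yet inflect differently (titunair, feziraob), so the final letter is not what conditions the rule; the first letter is.
"fapkat" begins with f-. The stems beginning with f- (fezira → feziraob, fiduten → fidutenob) add -ob.
So fapkat → fapkatob.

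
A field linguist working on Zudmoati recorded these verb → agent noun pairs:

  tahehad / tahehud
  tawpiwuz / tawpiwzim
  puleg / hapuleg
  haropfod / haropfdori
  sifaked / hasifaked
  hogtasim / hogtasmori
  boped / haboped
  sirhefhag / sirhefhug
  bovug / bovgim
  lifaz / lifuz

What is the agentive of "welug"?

welgim

sirhefhag and puleg both end in -g yet inflect differently (sirhefhug, hapuleg), so the final letter is not what conditions the rule; the last vowel is.
"welug" has last vowel 'u'. The stems whose last vowel is 'u' (bovug → bovgim, tawpiwuz → tawpiwzim) delete the last vowel and add -im.
The other patterns: stems whose last vowel is 'a' change the last vowel to 'u'; stems whose last vowel is 'e' add the prefix ha-; stems whose last vowel is 'i' or 'o' delete the last vowel and add -ori.
So welug → welgim.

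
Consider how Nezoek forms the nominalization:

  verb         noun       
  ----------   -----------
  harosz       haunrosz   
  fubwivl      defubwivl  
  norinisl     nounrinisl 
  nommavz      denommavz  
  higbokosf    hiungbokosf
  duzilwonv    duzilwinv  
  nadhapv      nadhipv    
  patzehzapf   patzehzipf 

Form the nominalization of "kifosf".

kiunfosf

"kifosf" has second-to-last letter 's'. The stems whose second-to-last letter is 's' (harosz → haunrosz, higbokosf → hiungbokosf, norinisl → nounrinisl) insert -un- after the first vowel.
So kifosf → kiunfosf.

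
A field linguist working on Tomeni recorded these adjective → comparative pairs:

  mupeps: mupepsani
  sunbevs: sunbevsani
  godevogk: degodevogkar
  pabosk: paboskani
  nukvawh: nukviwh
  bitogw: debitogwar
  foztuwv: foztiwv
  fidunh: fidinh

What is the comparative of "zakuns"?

zakins

"zakuns" has second-to-last letter 'n'. The one such stem in the data (fidunh → fidinh) changes the last vowel to 'i' (as do foztuwv, nukvawh), so the same rule applies.
The other patterns: stems whose second-to-last letter is 'g' add de- … -ar around the stem; stems whose second-to-last letter is 'p', 's' or 'v' add -ani.
So zakuns → zakins.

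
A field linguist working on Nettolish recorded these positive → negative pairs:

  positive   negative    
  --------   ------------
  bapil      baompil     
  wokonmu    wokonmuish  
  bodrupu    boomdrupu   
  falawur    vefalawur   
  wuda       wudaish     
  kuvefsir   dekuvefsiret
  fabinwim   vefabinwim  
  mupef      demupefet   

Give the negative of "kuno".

dekunoet

wokonmu and bodrupu both end in -u yet inflect differently (wokonmuish, boomdrupu), so the final letter is not what conditions the rule; the first letter is.
"kuno" begins with k-. The one such stem in the data (kuvefsir → dekuvefsiret) adds de- … -et around the stem, so the same rule applies.
The other patterns: stems beginning with w- add -ish; stems beginning with b- insert -om- after the first vowel; stems beginning with f- add the prefix ve-.
So kuno → dekunoet.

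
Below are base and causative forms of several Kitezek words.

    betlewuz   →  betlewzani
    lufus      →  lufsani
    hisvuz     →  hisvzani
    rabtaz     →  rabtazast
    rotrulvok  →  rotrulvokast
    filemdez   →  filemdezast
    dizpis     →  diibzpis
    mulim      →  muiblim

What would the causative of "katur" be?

katrani

dizpis and lufus both end in -s yet inflect differently (diibzpis, lufsani), so the final letter is not what conditions the rule; the last vowel is.
"katur" has last vowel 'u'. The stems whose last vowel is 'u' (lufus → lufsani, hisvuz → hisvzani, betlewuz → betlewzani) delete the last vowel and add -ani.
So katur → katrani.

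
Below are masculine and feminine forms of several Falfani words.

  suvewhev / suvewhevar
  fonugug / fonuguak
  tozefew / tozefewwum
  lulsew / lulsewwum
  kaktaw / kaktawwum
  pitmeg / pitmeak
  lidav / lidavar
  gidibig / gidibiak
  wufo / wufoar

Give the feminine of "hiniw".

pitmeg and lulsew both have last vowel 'e' yet inflect differently (pitmeak, lulsewwum), so the last vowel is not what conditions the rule; the final letter is.
"hiniw" ends in -w. The stems ending in -w (kaktaw → kaktawwum, lulsew → lulsewwum, tozefew → tozefewwum) double the final consonant and add -um.
So hiniw → hiniwwum.

hiniwwum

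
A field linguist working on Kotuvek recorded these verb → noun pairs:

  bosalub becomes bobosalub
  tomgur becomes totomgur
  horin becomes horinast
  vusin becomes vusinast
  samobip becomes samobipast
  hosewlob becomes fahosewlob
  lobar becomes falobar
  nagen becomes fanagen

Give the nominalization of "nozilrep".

"nozilrep" has last vowel 'e'. The one such stem in the data (nagen → fanagen) adds the prefix fa-, so the same rule applies.
The other patterns: stems whose last vowel is 'u' repeat the first consonant+vowel as a prefix; stems whose last vowel is 'i' add -ast.
So nozilrep → fanozilrep.

fanozilrep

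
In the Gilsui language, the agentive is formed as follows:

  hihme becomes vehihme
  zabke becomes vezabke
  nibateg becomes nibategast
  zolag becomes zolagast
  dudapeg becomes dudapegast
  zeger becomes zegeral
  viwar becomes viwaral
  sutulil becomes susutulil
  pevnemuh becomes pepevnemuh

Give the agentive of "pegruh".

"pegruh" ends in -h. The one such stem in the data (pevnemuh → pepevnemuh) repeats the first consonant+vowel as a prefix (as does sutulil), so the same rule applies.
The other patterns: stems ending in -e add the prefix ve-; stems ending in -g add -ast; stems ending in -r add -al.
So pegruh → pepegruh.

pepegruh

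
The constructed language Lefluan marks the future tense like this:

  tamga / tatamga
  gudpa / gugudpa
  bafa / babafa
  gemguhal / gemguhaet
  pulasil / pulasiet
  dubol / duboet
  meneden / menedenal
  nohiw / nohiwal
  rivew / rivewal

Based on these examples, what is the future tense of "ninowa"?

nininowa

tamga and gemguhal both have last vowel 'a' yet inflect differently (tatamga, gemguhaet), so the last vowel is not what conditions the rule; the final letter is.
"ninowa" ends in -a. The stems ending in -a (tamga → tatamga, gudpa → gugudpa, bafa → babafa) repeat the first consonant+vowel as a prefix.
So ninowa → nininowa.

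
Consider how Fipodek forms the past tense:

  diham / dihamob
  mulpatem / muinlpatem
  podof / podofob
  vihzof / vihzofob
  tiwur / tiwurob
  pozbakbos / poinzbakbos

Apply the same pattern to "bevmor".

bevmorob

mulpatem and diham both end in -m yet inflect differently (muinlpatem, dihamob), so the final letter is not what conditions the rule; the number of vowels is.
"bevmor" has 2 vowels. The stems with 2 vowels (vihzof → vihzofob, tiwur → tiwurob, podof → podofob) add -ob.
So bevmor → bevmorob.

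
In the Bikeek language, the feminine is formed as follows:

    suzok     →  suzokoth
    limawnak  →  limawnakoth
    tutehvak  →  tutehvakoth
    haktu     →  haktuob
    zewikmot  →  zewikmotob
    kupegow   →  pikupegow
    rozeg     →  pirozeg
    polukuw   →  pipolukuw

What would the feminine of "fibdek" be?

fibdekoth

suzok and zewikmot both have last vowel 'o' yet inflect differently (suzokoth, zewikmotob), so the last vowel is not what conditions the rule; the final letter is.
"fibdek" ends in -k. The stems ending in -k (suzok → suzokoth, limawnak → limawnakoth, tutehvak → tutehvakoth) add -oth.
The other patterns: stems ending in -t or -u add -ob; stems ending in -g or -w add the prefix pi-.
So fibdek → fibdekoth.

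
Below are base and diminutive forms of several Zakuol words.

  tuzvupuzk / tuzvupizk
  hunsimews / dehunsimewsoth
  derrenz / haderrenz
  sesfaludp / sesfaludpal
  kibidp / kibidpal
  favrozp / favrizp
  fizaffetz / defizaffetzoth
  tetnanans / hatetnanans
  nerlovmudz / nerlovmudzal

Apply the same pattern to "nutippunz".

"nutippunz" has second-to-last letter 'n'. The stems whose second-to-last letter is 'n' (tetnanans → hatetnanans, derrenz → haderrenz) add the prefix ha-.
So nutippunz → hanutippunz.

hanutippunz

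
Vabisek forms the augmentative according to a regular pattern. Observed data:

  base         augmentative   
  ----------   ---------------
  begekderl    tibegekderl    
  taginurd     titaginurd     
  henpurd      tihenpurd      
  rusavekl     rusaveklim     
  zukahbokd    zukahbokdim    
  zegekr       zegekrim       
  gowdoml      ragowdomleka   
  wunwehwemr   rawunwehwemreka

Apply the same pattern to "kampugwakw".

begekderl and rusavekl both end in -l yet inflect differently (tibegekderl, rusaveklim), so the final letter is not what conditions the rule; the second-to-last letter is.
"kampugwakw" has second-to-last letter 'k'. The stems whose second-to-last letter is 'k' (rusavekl → rusaveklim, zukahbokd → zukahbokdim, zegekr → zegekrim) add -im.
The other patterns: stems whose second-to-last letter is 'r' add the prefix ti-; stems whose second-to-last letter is 'm' add ra- … -eka around the stem.
So kampugwakw → kampugwakwim.

kampugwakwim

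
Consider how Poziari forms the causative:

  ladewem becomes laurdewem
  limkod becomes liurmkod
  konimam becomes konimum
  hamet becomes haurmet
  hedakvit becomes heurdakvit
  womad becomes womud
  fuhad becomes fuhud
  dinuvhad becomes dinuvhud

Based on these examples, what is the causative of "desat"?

"desat" has last vowel 'a'. The stems whose last vowel is 'a' (dinuvhad → dinuvhud, womad → womud, konimam → konimum) change the last vowel to 'u'.
The other pattern: stems whose last vowel is 'e', 'i' or 'o' insert -ur- after the first vowel.
So desat → desut.

desut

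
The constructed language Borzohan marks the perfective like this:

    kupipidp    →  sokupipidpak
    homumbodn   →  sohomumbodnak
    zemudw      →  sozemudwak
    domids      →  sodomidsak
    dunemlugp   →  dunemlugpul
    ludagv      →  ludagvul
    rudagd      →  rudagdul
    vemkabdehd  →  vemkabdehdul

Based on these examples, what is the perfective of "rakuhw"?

kupipidp and dunemlugp both end in -p yet inflect differently (sokupipidpak, dunemlugpul), so the final letter is not what conditions the rule; the second-to-last letter is.
"rakuhw" has second-to-last letter 'h'. The one such stem in the data (vemkabdehd → vemkabdehdul) adds -ul, so the same rule applies.
So rakuhw → rakuhwul.

rakuhwul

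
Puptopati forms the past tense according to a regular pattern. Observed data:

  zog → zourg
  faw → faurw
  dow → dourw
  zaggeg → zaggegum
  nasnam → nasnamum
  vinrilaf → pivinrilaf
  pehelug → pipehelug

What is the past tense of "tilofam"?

zog and zaggeg both end in -g yet inflect differently (zourg, zaggegum), so the final letter is not what conditions the rule; the number of vowels is.
"tilofam" has 3 vowels. The stems with 3 vowels (vinrilaf → pivinrilaf, pehelug → pipehelug) add the prefix pi-.
So tilofam → pitilofam.

pitilofam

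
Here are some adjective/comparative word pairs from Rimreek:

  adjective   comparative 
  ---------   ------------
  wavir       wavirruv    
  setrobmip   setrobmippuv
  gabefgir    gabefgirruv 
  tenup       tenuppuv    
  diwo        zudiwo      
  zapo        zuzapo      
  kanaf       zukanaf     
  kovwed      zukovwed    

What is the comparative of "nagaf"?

zunagaf

wavir and diwo both have 2 vowels yet inflect differently (wavirruv, zudiwo), so the number of vowels is not what conditions the rule; the final letter is.
"nagaf" ends in -f. The one such stem in the data (kanaf → zukanaf) adds the prefix zu-, so the same rule applies.
The other pattern: stems ending in -p or -r double the final consonant and add -uv.
So nagaf → zunagaf.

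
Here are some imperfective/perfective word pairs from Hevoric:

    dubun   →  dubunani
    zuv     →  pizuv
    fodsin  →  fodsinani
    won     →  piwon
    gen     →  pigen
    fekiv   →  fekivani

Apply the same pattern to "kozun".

kozunani

fekiv and zuv both end in -v yet inflect differently (fekivani, pizuv), so the final letter is not what conditions the rule; the number of vowels is.
"kozun" has 2 vowels. The stems with 2 vowels (dubun → dubunani, fekiv → fekivani, fodsin → fodsinani) add -ani.
So kozun → kozunani.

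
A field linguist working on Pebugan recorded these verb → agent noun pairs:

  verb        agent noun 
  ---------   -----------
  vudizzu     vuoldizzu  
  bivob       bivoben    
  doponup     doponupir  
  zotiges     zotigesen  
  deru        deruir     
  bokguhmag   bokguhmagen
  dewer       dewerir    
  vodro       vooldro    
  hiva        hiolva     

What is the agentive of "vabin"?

"vabin" begins with v-. The stems beginning with v- (vudizzu → vuoldizzu, vodro → vooldro) insert -ol- after the first vowel.
The other patterns: stems beginning with d- add -ir; stems beginning with b- or z- add -en.
So vabin → vaolbin.

vaolbin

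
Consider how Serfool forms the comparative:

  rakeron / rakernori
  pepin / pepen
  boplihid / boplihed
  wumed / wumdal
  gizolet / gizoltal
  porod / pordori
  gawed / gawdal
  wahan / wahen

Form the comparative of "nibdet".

nibdtal

porod and gawed both end in -d yet inflect differently (pordori, gawdal), so the final letter is not what conditions the rule; the last vowel is.
"nibdet" has last vowel 'e'. The stems whose last vowel is 'e' (gizolet → gizoltal, gawed → gawdal, wumed → wumdal) delete the last vowel and add -al.
The other patterns: stems whose last vowel is 'o' delete the last vowel and add -ori; stems whose last vowel is 'a' or 'i' change the last vowel to 'e'.
So nibdet → nibdtal.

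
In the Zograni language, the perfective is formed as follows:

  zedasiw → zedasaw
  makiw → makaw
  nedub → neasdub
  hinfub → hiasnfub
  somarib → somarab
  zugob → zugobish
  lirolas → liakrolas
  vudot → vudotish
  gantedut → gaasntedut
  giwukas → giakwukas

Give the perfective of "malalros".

vudot and gantedut both end in -t yet inflect differently (vudotish, gaasntedut), so the final letter is not what conditions the rule; the last vowel is.
"malalros" has last vowel 'o'. The stems whose last vowel is 'o' (zugob → zugobish, vudot → vudotish) add -ish.
So malalros → malalrosish.

malalrosish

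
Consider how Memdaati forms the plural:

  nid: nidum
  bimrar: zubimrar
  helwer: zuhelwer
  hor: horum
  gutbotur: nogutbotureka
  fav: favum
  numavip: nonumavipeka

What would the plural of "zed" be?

zedum

hor and helwer both end in -r yet inflect differently (horum, zuhelwer), so the final letter is not what conditions the rule; the number of vowels is.
"zed" has 1 vowel. The stems with 1 vowel (hor → horum, fav → favum, nid → nidum) add -um.
The other patterns: stems with 2 vowels add the prefix zu-; stems with 3 vowels add no- … -eka around the stem.
So zed → zedum.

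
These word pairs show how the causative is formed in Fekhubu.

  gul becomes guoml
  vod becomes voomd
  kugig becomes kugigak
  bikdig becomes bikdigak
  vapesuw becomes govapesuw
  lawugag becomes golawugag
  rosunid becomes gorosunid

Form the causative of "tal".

taoml

"tal" has 1 vowel. The stems with 1 vowel (gul → guoml, vod → voomd) insert -om- after the first vowel.
The other patterns: stems with 2 vowels add -ak; stems with 3 vowels add the prefix go-.
So tal → taoml.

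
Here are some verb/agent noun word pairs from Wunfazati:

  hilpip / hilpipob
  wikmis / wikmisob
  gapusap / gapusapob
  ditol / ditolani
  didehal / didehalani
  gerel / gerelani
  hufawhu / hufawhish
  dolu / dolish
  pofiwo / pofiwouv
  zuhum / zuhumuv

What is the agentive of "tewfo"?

tewfouv

"tewfo" ends in -o. The one such stem in the data (pofiwo → pofiwouv) adds -uv, so the same rule applies.
So tewfo → tewfouv.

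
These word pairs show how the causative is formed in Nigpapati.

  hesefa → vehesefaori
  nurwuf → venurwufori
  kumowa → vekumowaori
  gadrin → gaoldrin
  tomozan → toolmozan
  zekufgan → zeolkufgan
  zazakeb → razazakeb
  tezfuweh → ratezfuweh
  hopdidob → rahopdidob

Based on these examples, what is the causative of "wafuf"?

vewafufori

hesefa and tomozan both have last vowel 'a' yet inflect differently (vehesefaori, toolmozan), so the last vowel is not what conditions the rule; the final letter is.
"wafuf" ends in -f. The one such stem in the data (nurwuf → venurwufori) adds ve- … -ori around the stem, so the same rule applies.
The other patterns: stems ending in -n insert -ol- after the first vowel; stems ending in -b or -h add the prefix ra-.
So wafuf → vewafufori.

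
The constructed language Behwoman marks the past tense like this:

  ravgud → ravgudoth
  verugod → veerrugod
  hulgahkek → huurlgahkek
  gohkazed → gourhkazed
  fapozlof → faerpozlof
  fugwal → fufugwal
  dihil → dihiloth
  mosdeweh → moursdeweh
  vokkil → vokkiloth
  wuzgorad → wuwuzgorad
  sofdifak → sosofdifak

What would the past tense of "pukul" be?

pukuloth

"pukul" has last vowel 'u'. The one such stem in the data (ravgud → ravgudoth) adds -oth, so the same rule applies.
So pukul → pukuloth.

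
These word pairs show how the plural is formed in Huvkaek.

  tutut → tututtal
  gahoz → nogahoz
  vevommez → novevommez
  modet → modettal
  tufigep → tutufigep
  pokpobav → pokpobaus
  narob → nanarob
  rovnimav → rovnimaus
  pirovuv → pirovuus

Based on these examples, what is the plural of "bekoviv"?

tutut and pirovuv both have last vowel 'u' yet inflect differently (tututtal, pirovuus), so the last vowel is not what conditions the rule; the final letter is.
"bekoviv" ends in -v. The stems ending in -v (pokpobav → pokpobaus, rovnimav → rovnimaus, pirovuv → pirovuus) drop the final letter and add -us.
The other patterns: stems ending in -t double the final consonant and add -al; stems ending in -b or -p repeat the first consonant+vowel as a prefix; stems ending in -z add the prefix no-.
So bekoviv → bekovius.

bekovius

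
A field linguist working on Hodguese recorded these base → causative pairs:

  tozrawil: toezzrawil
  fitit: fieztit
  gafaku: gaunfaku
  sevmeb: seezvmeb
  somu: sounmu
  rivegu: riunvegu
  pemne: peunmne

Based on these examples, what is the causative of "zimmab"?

ziezmmab

pemne and sevmeb both have last vowel 'e' yet inflect differently (peunmne, seezvmeb), so the last vowel is not what conditions the rule; whether the stem ends in a vowel or a consonant is.
"zimmab" ends in a consonant. The stems ending in a consonant (tozrawil → toezzrawil, sevmeb → seezvmeb, fitit → fieztit) insert -ez- after the first vowel.
So zimmab → ziezmmab.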